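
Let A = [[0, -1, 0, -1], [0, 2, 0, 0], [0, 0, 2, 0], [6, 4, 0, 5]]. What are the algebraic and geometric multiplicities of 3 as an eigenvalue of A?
The characteristic polynomial is (x - 3)(x - 2)^3, so the factor x - 3 appears with exponent 1: the algebraic multiplicity is 1.

rank(A - 3I) = 3, so the eigenspace has dimension 4 - 3 = 1: the geometric multiplicity is 1.

algebraic multiplicity 1, geometric multiplicity 1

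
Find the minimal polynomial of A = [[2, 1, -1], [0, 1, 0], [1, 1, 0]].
The characteristic polynomial factors as (x - 1)^3. The minimal polynomial is ∏(x - λ)^{k_λ} where k_λ is the size of the largest Jordan block at λ.

For λ = 1: rank(A - I) = 1, and the largest Jordan block has size 2 (the smallest k with rank((A - I)^k) = rank((A - I)^(k+1))).

So m_A(x) = (x - 1)^2.

m_A(x) = (x - 1)^2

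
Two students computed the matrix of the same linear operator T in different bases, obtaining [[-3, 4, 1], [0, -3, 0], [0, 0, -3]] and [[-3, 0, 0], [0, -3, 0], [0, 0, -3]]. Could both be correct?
Both have characteristic polynomial (x + 3)^3, but the minimal polynomial of A is (x + 3)^2 while the minimal polynomial of B is x + 3. The minimal polynomial is a similarity invariant, so A and B are not similar.

No.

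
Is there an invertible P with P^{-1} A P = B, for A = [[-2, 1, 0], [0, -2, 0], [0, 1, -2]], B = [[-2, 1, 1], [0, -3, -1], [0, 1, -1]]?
Two matrices over a field are similar if and only if they have the same invariant factors.

Both A and B have characteristic polynomial (x + 2)^3 and minimal polynomial (x + 2)^2. Computing further, both have invariant factors x + 2, (x + 2)^2. Hence A and B are similar.

Yes.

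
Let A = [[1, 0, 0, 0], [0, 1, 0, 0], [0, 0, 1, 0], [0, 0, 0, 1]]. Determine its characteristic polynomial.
xI - A = [[x - 1, 0, 0, 0], [0, x - 1, 0, 0], [0, 0, x - 1, 0], [0, 0, 0, x - 1]].

Expanding det(xI - A) along the first row:
det(xI - A) = + (x - 1)·det([[x - 1, 0, 0], [0, x - 1, 0], [0, 0, x - 1]]) - (0)·det([[0, 0, 0], [0, x - 1, 0], [0, 0, x - 1]]) + (0)·det([[0, x - 1, 0], [0, 0, 0], [0, 0, x - 1]]) - (0)·det([[0, x - 1, 0], [0, 0, x - 1], [0, 0, 0]]).

Evaluating gives χ_A(x) = x^4 - 4x^3 + 6x^2 - 4x + 1 = (x - 1)^4.

χ_A(x) = (x - 1)^4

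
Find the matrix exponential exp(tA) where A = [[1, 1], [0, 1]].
e^{tA} = [[e^{t}, t*e^{t}], [0, e^{t}]]

A has Jordan form J = [[1, 1], [0, 1]] with A = PJP^{-1}, so e^{tA} = P e^{tJ} P^{-1}.

For a Jordan block J_k(λ), e^{tJ_k(λ)} = e^{λt} · (I + tN + t^2 N^2/2! + ... + t^{k-1} N^{k-1}/(k-1)!) where N is the nilpotent superdiagonal part.

Assembling the blocks and conjugating back gives the entries of e^{tA} as shown above.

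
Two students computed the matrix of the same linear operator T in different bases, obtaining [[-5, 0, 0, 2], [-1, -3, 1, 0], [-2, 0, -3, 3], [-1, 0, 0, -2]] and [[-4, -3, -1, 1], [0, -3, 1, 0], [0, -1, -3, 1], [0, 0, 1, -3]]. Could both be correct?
Two matrices over a field are similar if and only if they have the same invariant factors.

Both A and B have characteristic polynomial (x + 3)^3(x + 4) and minimal polynomial (x + 3)^3(x + 4). Computing further, both have invariant factors (x + 3)^3(x + 4). Hence A and B are similar.

Yes.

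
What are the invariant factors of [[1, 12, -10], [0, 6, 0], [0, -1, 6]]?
The Jordan structure of A has elementary divisors (x - 1), (x - 6)^2. Arranging the block sizes at each eigenvalue in decreasing order and taking row products gives the invariant factors.

Invariant factors (smallest first, each dividing the next): (x - 6)^2(x - 1).

Check: the last factor (x - 6)^2(x - 1) is the minimal polynomial, and the product (x - 6)^2(x - 1) is the characteristic polynomial.

(x - 6)^2(x - 1)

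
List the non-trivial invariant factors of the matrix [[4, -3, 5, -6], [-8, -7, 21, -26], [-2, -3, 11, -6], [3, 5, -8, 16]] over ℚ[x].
The Jordan structure of A has elementary divisors (x - 6)^2, (x - 6)^2. Arranging the block sizes at each eigenvalue in decreasing order and taking row products gives the invariant factors.

Invariant factors (smallest first, each dividing the next): (x - 6)^2, (x - 6)^2.

Check: the last factor (x - 6)^2 is the minimal polynomial, and the product (x - 6)^4 is the characteristic polynomial.

(x - 6)^2, (x - 6)^2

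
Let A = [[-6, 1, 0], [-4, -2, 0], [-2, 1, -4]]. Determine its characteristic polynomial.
χ_A(x) = (x + 4)^3

xI - A = [[x + 6, -1, 0], [4, x + 2, 0], [2, -1, x + 4]].

Expanding det(xI - A) along the first row:
det(xI - A) = + (x + 6)·det([[x + 2, 0], [-1, x + 4]]) - (-1)·det([[4, 0], [2, x + 4]]) + (0)·det([[4, x + 2], [2, -1]]).

Evaluating gives χ_A(x) = x^3 + 12x^2 + 48x + 64 = (x + 4)^3.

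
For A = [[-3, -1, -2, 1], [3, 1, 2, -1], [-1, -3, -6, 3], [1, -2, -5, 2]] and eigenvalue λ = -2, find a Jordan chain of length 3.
We seek v_1 ∈ ker((A + 2I)^3) \ ker((A + 2I)^2), then set v_{i+1} = (A + 2I) v_i.

One such chain is v_1 = [[0, 0, 1, 1]]^T, v_2 = [[-1, 1, -1, -1]]^T, v_3 = [[1, -1, -1, -2]]^T. Check: (A + 2I) v_3 = [[0, 0, 0, 0]]^T = 0.

v_1 = [[0, 0, 1, 1]]^T, v_2 = [[-1, 1, -1, -1]]^T, v_3 = [[1, -1, -1, -2]]^T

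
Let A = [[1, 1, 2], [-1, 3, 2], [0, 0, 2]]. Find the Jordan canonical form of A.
J = [[2, 1, 0], [0, 2, 0], [0, 0, 2]]

The characteristic polynomial is det(xI - A) = (x - 2)^3, so the eigenvalues are 2 (algebraic multiplicity 3).

For λ = 2: rank(A - 2I) = 1, rank((A - 2I)^2) = 0. The eigenspace has dimension 3 - 1 = 2, so there are 2 Jordan blocks; the rank sequence gives block sizes [2, 1].

Assembling the blocks gives the Jordan form J above.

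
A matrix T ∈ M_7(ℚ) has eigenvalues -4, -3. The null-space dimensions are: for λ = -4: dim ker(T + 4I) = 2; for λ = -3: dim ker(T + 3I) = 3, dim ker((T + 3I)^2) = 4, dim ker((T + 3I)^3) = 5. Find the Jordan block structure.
Jordan blocks: (-4, 1), (-4, 1), (-3, 3), (-3, 1), (-3, 1)

λ = -4: successive nullity increments [2] count blocks of size ≥ k; block sizes are [1, 1].
λ = -3: successive nullity increments [3, 1, 1] count blocks of size ≥ k; block sizes are [3, 1, 1].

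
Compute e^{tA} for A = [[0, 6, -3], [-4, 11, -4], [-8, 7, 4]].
e^{tA} = [[(6*t*e^{3*t} - 3*e^{3*t} + 4)*e^{3*t}, 3*(-t*e^{3*t} + e^{3*t} - 1)*e^{3*t}, -3*t*e^{6*t}], [4*(2*t*e^{3*t} - e^{3*t} + 1)*e^{3*t}, (-4*t*e^{3*t} + 4*e^{3*t} - 3)*e^{3*t}, -4*t*e^{6*t}], [4*(t*e^{3*t} - e^{3*t} + 1)*e^{3*t}, (-2*t*e^{3*t} + 3*e^{3*t} - 3)*e^{3*t}, (1 - 2*t)*e^{6*t}]]

A has Jordan form J = [[3, 0, 0], [0, 6, 1], [0, 0, 6]] with A = PJP^{-1}, so e^{tA} = P e^{tJ} P^{-1}.

For a Jordan block J_k(λ), e^{tJ_k(λ)} = e^{λt} · (I + tN + t^2 N^2/2! + ... + t^{k-1} N^{k-1}/(k-1)!) where N is the nilpotent superdiagonal part.

Assembling the blocks and conjugating back gives the entries of e^{tA} as shown above.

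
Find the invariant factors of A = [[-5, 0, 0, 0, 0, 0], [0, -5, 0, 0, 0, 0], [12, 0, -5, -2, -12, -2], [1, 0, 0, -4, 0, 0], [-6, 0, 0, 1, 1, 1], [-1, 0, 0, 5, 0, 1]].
The Jordan structure of A has elementary divisors (x + 5), (x + 5), (x + 5), (x + 4), (x - 1)^2. Arranging the block sizes at each eigenvalue in decreasing order and taking row products gives the invariant factors.

Invariant factors (smallest first, each dividing the next): x + 5, x + 5, (x - 1)^2(x + 4)(x + 5).

Check: the last factor (x - 1)^2(x + 4)(x + 5) is the minimal polynomial, and the product (x - 1)^2(x + 4)(x + 5)^3 is the characteristic polynomial.

x + 5, x + 5, (x - 1)^2(x + 4)(x + 5)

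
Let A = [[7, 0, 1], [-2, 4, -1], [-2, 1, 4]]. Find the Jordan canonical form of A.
J = [[5, 1, 0], [0, 5, 1], [0, 0, 5]]

The characteristic polynomial is det(xI - A) = (x - 5)^3, so the eigenvalues are 5 (algebraic multiplicity 3).

For λ = 5: rank(A - 5I) = 2, rank((A - 5I)^2) = 1, rank((A - 5I)^3) = 0. The eigenspace has dimension 3 - 2 = 1, so there is 1 Jordan block; the rank sequence gives block sizes [3].

Assembling the blocks gives the Jordan form J above.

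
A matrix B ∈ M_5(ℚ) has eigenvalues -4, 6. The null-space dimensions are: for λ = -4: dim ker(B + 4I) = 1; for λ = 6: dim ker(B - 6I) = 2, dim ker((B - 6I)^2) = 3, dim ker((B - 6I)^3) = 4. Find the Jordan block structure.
λ = -4: successive nullity increments [1] count blocks of size ≥ k; block sizes are [1].
λ = 6: successive nullity increments [2, 1, 1] count blocks of size ≥ k; block sizes are [3, 1].

Jordan blocks: (-4, 1), (6, 3), (6, 1)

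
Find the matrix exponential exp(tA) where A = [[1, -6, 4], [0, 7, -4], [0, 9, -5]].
e^{tA} = [[e^{t}, -6*t*e^{t}, 4*t*e^{t}], [0, (6*t + 1)*e^{t}, -4*t*e^{t}], [0, 9*t*e^{t}, (1 - 6*t)*e^{t}]]

A has Jordan form J = [[1, 1, 0], [0, 1, 0], [0, 0, 1]] with A = PJP^{-1}, so e^{tA} = P e^{tJ} P^{-1}.

For a Jordan block J_k(λ), e^{tJ_k(λ)} = e^{λt} · (I + tN + t^2 N^2/2! + ... + t^{k-1} N^{k-1}/(k-1)!) where N is the nilpotent superdiagonal part.

Assembling the blocks and conjugating back gives the entries of e^{tA} as shown above.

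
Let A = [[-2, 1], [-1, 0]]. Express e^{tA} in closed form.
e^{tA} = [[(1 - t)*e^{-t}, t*e^{-t}], [-t*e^{-t}, (t + 1)*e^{-t}]]

A has Jordan form J = [[-1, 1], [0, -1]] with A = PJP^{-1}, so e^{tA} = P e^{tJ} P^{-1}.

For a Jordan block J_k(λ), e^{tJ_k(λ)} = e^{λt} · (I + tN + t^2 N^2/2! + ... + t^{k-1} N^{k-1}/(k-1)!) where N is the nilpotent superdiagonal part.

Assembling the blocks and conjugating back gives the entries of e^{tA} as shown above.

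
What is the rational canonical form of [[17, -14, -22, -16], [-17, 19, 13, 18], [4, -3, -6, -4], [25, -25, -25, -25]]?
R = [[0, 0, 0, 25], [1, 0, 0, -25], [0, 1, 0, 4], [0, 0, 1, 5]]

The invariant factors of A (the non-unit diagonal entries of the Smith normal form of xI - A over ℚ[x]) are (x - 5)(x^3 - 4x + 5), each dividing the next. The characteristic polynomial is their product, (x - 5)(x^3 - 4x + 5).

The rational canonical form is the block-diagonal matrix of companion matrices C(f_i):
R = [[0, 0, 0, 25], [1, 0, 0, -25], [0, 1, 0, 4], [0, 0, 1, 5]].

Note the characteristic polynomial does not split into linear factors over ℚ, so A has no Jordan form over ℚ; the rational canonical form exists over any field.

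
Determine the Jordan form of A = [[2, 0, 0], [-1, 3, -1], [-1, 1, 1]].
The characteristic polynomial is det(xI - A) = (x - 2)^3, so the eigenvalues are 2 (algebraic multiplicity 3).

For λ = 2: rank(A - 2I) = 1, rank((A - 2I)^2) = 0. The eigenspace has dimension 3 - 1 = 2, so there are 2 Jordan blocks; the rank sequence gives block sizes [2, 1].

Assembling the blocks gives the Jordan form J above.

J = [[2, 1, 0], [0, 2, 0], [0, 0, 2]]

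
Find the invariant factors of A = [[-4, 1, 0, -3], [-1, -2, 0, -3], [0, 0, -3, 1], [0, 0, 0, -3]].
(x + 3)^2, (x + 3)^2

The Jordan structure of A has elementary divisors (x + 3)^2, (x + 3)^2. Arranging the block sizes at each eigenvalue in decreasing order and taking row products gives the invariant factors.

Invariant factors (smallest first, each dividing the next): (x + 3)^2, (x + 3)^2.

Check: the last factor (x + 3)^2 is the minimal polynomial, and the product (x + 3)^4 is the characteristic polynomial.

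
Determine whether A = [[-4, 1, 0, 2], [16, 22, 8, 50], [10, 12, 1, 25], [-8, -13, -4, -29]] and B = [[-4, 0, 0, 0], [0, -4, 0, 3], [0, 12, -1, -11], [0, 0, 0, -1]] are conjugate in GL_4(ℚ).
No.

Both have characteristic polynomial (x + 1)^2(x + 4)^2, but the minimal polynomial of A is (x + 1)^2(x + 4)^2 while the minimal polynomial of B is (x + 1)^2(x + 4). The minimal polynomial is a similarity invariant, so A and B are not similar.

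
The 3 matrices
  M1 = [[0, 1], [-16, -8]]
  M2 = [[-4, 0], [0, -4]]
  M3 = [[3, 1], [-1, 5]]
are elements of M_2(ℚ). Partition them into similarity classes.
3 classes: {M1}, {M2}, {M3}

Characteristic polynomials: χ_{M1} = (x + 4)^2, χ_{M2} = (x + 4)^2, χ_{M3} = (x - 4)^2.

{M1}: invariant factors (x + 4)^2.

{M2}: invariant factors x + 4, x + 4.

{M3}: invariant factors (x - 4)^2.

Matrices are similar if and only if their invariant-factor lists agree; the partition into similarity classes is {M1}, {M2}, {M3}.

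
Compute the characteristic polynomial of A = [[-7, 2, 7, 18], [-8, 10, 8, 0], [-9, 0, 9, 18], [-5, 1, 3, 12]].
xI - A = [[x + 7, -2, -7, -18], [8, x - 10, -8, 0], [9, 0, x - 9, -18], [5, -1, -3, x - 12]].

Expanding det(xI - A) along the first row:
det(xI - A) = + (x + 7)·det([[x - 10, -8, 0], [0, x - 9, -18], [-1, -3, x - 12]]) - (-2)·det([[8, -8, 0], [9, x - 9, -18], [5, -3, x - 12]]) + (-7)·det([[8, x - 10, 0], [9, 0, -18], [5, -1, x - 12]]) - (-18)·det([[8, x - 10, -8], [9, 0, x - 9], [5, -1, -3]]).

Evaluating gives χ_A(x) = x^4 - 24x^3 + 216x^2 - 864x + 1296 = (x - 6)^4.

χ_A(x) = (x - 6)^4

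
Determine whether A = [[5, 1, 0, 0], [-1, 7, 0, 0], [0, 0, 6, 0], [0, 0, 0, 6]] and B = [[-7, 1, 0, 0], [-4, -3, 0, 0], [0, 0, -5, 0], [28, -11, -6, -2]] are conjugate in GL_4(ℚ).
trace(A) = 24 but trace(B) = -17. The trace is a similarity invariant, so A and B are not similar.

No.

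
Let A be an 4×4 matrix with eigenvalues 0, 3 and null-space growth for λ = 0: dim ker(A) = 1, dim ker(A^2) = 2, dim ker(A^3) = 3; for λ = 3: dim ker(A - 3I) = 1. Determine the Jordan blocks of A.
λ = 0: successive nullity increments [1, 1, 1] count blocks of size ≥ k; block sizes are [3].
λ = 3: successive nullity increments [1] count blocks of size ≥ k; block sizes are [1].

Jordan blocks: (0, 3), (3, 1)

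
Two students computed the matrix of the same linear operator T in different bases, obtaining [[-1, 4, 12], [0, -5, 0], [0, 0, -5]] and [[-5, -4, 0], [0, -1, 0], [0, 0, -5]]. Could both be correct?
Yes.

Two matrices over a field are similar if and only if they have the same invariant factors.

Both A and B have characteristic polynomial (x + 1)(x + 5)^2 and minimal polynomial (x + 1)(x + 5). Computing further, both have invariant factors x + 5, (x + 1)(x + 5). Hence A and B are similar.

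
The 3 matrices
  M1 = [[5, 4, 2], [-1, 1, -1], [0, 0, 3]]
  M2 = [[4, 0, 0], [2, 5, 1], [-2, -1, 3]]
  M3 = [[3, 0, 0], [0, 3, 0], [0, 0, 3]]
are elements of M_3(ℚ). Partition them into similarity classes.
Characteristic polynomials: χ_{M1} = (x - 3)^3, χ_{M2} = (x - 4)^3, χ_{M3} = (x - 3)^3.

{M1}: invariant factors x - 3, (x - 3)^2.

{M2}: invariant factors x - 4, (x - 4)^2.

{M3}: invariant factors x - 3, x - 3, x - 3.

Matrices are similar if and only if their invariant-factor lists agree; the partition into similarity classes is {M1}, {M2}, {M3}.

3 classes: {M1}, {M2}, {M3}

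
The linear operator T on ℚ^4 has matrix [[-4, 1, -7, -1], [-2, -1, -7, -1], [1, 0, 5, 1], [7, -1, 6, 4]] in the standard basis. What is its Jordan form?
The characteristic polynomial is det(xI - A) = (x - 4)^2(x + 2)^2, so the eigenvalues are -2 (algebraic multiplicity 2), 4 (algebraic multiplicity 2).

For λ = -2: rank(A + 2I) = 3, rank((A + 2I)^2) = 2. The eigenspace has dimension 4 - 3 = 1, so there is 1 Jordan block; the rank sequence gives block sizes [2].

For λ = 4: rank(A - 4I) = 3, rank((A - 4I)^2) = 2. The eigenspace has dimension 4 - 3 = 1, so there is 1 Jordan block; the rank sequence gives block sizes [2].

Assembling the blocks gives the Jordan form J above.

J = [[-2, 1, 0, 0], [0, -2, 0, 0], [0, 0, 4, 1], [0, 0, 0, 4]]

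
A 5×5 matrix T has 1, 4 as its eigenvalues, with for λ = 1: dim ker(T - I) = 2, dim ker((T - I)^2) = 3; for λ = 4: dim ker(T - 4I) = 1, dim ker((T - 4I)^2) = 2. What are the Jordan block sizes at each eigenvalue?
Jordan blocks: (1, 2), (1, 1), (4, 2)

λ = 1: successive nullity increments [2, 1] count blocks of size ≥ k; block sizes are [2, 1].
λ = 4: successive nullity increments [1, 1] count blocks of size ≥ k; block sizes are [2].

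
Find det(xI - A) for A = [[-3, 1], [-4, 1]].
χ_A(x) = (x + 1)^2

xI - A = [[x + 3, -1], [4, x - 1]].

Expanding det(xI - A) along the first row:
det(xI - A) = + (x + 3)·det([[x - 1]]) - (-1)·det([[4]]).

Evaluating gives χ_A(x) = x^2 + 2x + 1 = (x + 1)^2.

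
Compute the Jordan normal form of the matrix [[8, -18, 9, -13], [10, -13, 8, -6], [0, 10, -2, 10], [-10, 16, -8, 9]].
The characteristic polynomial is det(xI - A) = (x - 3)^2(x + 2)^2, so the eigenvalues are -2 (algebraic multiplicity 2), 3 (algebraic multiplicity 2).

For λ = -2: rank(A + 2I) = 3, rank((A + 2I)^2) = 2. The eigenspace has dimension 4 - 3 = 1, so there is 1 Jordan block; the rank sequence gives block sizes [2].

For λ = 3: rank(A - 3I) = 2. The eigenspace has dimension 4 - 2 = 2, so there are 2 Jordan blocks; the rank sequence gives block sizes [1, 1].

Assembling the blocks gives the Jordan form J above.

J = [[-2, 1, 0, 0], [0, -2, 0, 0], [0, 0, 3, 0], [0, 0, 0, 3]]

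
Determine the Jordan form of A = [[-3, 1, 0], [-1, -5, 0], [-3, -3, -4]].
The characteristic polynomial is det(xI - A) = (x + 4)^3, so the eigenvalues are -4 (algebraic multiplicity 3).

For λ = -4: rank(A + 4I) = 1, rank((A + 4I)^2) = 0. The eigenspace has dimension 3 - 1 = 2, so there are 2 Jordan blocks; the rank sequence gives block sizes [2, 1].

Assembling the blocks gives the Jordan form J above.

J = [[-4, 1, 0], [0, -4, 0], [0, 0, -4]]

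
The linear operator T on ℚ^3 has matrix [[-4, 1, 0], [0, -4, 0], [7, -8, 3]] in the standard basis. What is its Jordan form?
The characteristic polynomial is det(xI - A) = (x - 3)(x + 4)^2, so the eigenvalues are -4 (algebraic multiplicity 2), 3 (algebraic multiplicity 1).

For λ = -4: rank(A + 4I) = 2, rank((A + 4I)^2) = 1. The eigenspace has dimension 3 - 2 = 1, so there is 1 Jordan block; the rank sequence gives block sizes [2].

For λ = 3: algebraic multiplicity 1 gives one 1×1 block.

Assembling the blocks gives the Jordan form J above.

J = [[-4, 1, 0], [0, -4, 0], [0, 0, 3]]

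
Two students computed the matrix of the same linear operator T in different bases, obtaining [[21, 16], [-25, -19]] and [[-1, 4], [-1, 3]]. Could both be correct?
Two matrices over a field are similar if and only if they have the same invariant factors.

Both A and B have characteristic polynomial (x - 1)^2 and minimal polynomial (x - 1)^2. Computing further, both have invariant factors (x - 1)^2. Hence A and B are similar.

Yes.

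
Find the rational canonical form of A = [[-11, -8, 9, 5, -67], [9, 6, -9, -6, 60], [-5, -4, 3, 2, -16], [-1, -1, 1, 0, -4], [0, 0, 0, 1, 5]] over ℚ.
The invariant factors of A (the non-unit diagonal entries of the Smith normal form of xI - A over ℚ[x]) are x + 2, (x - 3)^2(x - 1)(x + 2), each dividing the next. The characteristic polynomial is their product, (x - 3)^2(x - 1)(x + 2)^2.

The rational canonical form is the block-diagonal matrix of companion matrices C(f_i):
R = [[-2, 0, 0, 0, 0], [0, 0, 0, 0, 18], [0, 1, 0, 0, -21], [0, 0, 1, 0, -1], [0, 0, 0, 1, 5]].

R = [[-2, 0, 0, 0, 0], [0, 0, 0, 0, 18], [0, 1, 0, 0, -21], [0, 0, 1, 0, -1], [0, 0, 0, 1, 5]]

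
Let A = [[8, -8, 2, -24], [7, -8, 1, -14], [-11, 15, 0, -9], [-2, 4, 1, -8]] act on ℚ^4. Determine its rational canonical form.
The invariant factors of A (the non-unit diagonal entries of the Smith normal form of xI - A over ℚ[x]) are x^2(x + 4)^2, each dividing the next. The characteristic polynomial is their product, x^2(x + 4)^2.

The rational canonical form is the block-diagonal matrix of companion matrices C(f_i):
R = [[0, 0, 0, 0], [1, 0, 0, 0], [0, 1, 0, -16], [0, 0, 1, -8]].

R = [[0, 0, 0, 0], [1, 0, 0, 0], [0, 1, 0, -16], [0, 0, 1, -8]]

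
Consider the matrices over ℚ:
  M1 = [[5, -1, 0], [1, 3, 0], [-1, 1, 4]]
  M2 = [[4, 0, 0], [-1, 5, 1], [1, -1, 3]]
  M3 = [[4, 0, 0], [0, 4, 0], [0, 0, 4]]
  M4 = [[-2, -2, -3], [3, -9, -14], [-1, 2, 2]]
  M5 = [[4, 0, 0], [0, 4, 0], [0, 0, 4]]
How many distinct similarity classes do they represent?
Characteristic polynomials: χ_{M1} = (x - 4)^3, χ_{M2} = (x - 4)^3, χ_{M3} = (x - 4)^3, χ_{M4} = (x + 3)^3, χ_{M5} = (x - 4)^3.

{M1, M2}: invariant factors x - 4, (x - 4)^2.

{M3, M5}: invariant factors x - 4, x - 4, x - 4.

{M4}: invariant factors (x + 3)^3.

Matrices are similar if and only if their invariant-factor lists agree; the partition into similarity classes is {M1, M2}, {M3, M5}, {M4}.

3 classes: {M1, M2}, {M3, M5}, {M4}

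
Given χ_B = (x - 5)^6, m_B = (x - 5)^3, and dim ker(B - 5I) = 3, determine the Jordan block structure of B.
λ = 5: algebraic multiplicity 6 (exponent in χ_B), largest block size 3 (exponent in m_B), 3 blocks (geometric multiplicity). These force block sizes [3, 2, 1].

Jordan blocks: (5, 3), (5, 2), (5, 1)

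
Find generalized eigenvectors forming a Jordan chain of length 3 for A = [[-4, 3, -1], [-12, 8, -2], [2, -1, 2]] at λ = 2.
v_1 = [[0, 1, 3]]^T, v_2 = [[0, 0, -1]]^T, v_3 = [[1, 2, 0]]^T

We seek v_1 ∈ ker((A - 2I)^3) \ ker((A - 2I)^2), then set v_{i+1} = (A - 2I) v_i.

One such chain is v_1 = [[0, 1, 3]]^T, v_2 = [[0, 0, -1]]^T, v_3 = [[1, 2, 0]]^T. Check: (A - 2I) v_3 = [[0, 0, 0]]^T = 0.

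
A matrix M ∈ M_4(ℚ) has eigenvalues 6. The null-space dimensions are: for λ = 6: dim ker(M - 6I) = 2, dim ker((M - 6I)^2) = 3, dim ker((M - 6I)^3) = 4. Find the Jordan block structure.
Jordan blocks: (6, 3), (6, 1)

λ = 6: successive nullity increments [2, 1, 1] count blocks of size ≥ k; block sizes are [3, 1].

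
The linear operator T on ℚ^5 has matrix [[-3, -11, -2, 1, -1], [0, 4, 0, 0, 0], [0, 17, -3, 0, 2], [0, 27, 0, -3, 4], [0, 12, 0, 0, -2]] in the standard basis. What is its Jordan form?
The characteristic polynomial is det(xI - A) = (x - 4)(x + 2)(x + 3)^3, so the eigenvalues are -3 (algebraic multiplicity 3), -2 (algebraic multiplicity 1), 4 (algebraic multiplicity 1).

For λ = -3: rank(A + 3I) = 3, rank((A + 3I)^2) = 2. The eigenspace has dimension 5 - 3 = 2, so there are 2 Jordan blocks; the rank sequence gives block sizes [2, 1].

For λ = -2: algebraic multiplicity 1 gives one 1×1 block.

For λ = 4: algebraic multiplicity 1 gives one 1×1 block.

Assembling the blocks gives the Jordan form J above.

J = [[-3, 1, 0, 0, 0], [0, -3, 0, 0, 0], [0, 0, -3, 0, 0], [0, 0, 0, -2, 0], [0, 0, 0, 0, 4]]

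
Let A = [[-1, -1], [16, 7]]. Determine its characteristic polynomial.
xI - A = [[x + 1, 1], [-16, x - 7]].

Expanding det(xI - A) along the first row:
det(xI - A) = + (x + 1)·det([[x - 7]]) - (1)·det([[-16]]).

Evaluating gives χ_A(x) = x^2 - 6x + 9 = (x - 3)^2.

χ_A(x) = (x - 3)^2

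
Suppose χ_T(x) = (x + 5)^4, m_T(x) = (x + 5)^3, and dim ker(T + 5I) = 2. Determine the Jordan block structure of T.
λ = -5: algebraic multiplicity 4 (exponent in χ_T), largest block size 3 (exponent in m_T), 2 blocks (geometric multiplicity). These force block sizes [3, 1].

Jordan blocks: (-5, 3), (-5, 1)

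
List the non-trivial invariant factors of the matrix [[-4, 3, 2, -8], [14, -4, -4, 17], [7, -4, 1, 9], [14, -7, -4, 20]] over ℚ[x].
x - 3, (x - 4)(x - 3)^2

The Jordan structure of A has elementary divisors (x - 3)^2, (x - 3), (x - 4). Arranging the block sizes at each eigenvalue in decreasing order and taking row products gives the invariant factors.

Invariant factors (smallest first, each dividing the next): x - 3, (x - 4)(x - 3)^2.

Check: the last factor (x - 4)(x - 3)^2 is the minimal polynomial, and the product (x - 4)(x - 3)^3 is the characteristic polynomial.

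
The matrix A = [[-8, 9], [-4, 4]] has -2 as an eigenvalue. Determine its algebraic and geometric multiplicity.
The characteristic polynomial is (x + 2)^2, so the factor x + 2 appears with exponent 2: the algebraic multiplicity is 2.

rank(A + 2I) = 1, so the eigenspace has dimension 2 - 1 = 1: the geometric multiplicity is 1.

Since 1 < 2, A is not diagonalizable.

algebraic multiplicity 2, geometric multiplicity 1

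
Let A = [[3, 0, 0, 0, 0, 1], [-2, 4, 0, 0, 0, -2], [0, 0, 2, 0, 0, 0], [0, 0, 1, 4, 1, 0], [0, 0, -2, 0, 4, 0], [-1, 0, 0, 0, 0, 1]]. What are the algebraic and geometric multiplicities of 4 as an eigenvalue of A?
The characteristic polynomial is (x - 4)^3(x - 2)^3, so the factor x - 4 appears with exponent 3: the algebraic multiplicity is 3.

rank(A - 4I) = 4, so the eigenspace has dimension 6 - 4 = 2: the geometric multiplicity is 2.

Since 2 < 3, A is not diagonalizable.

algebraic multiplicity 3, geometric multiplicity 2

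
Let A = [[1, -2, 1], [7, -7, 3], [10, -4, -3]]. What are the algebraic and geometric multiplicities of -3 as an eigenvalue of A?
The characteristic polynomial is (x + 3)^3, so the factor x + 3 appears with exponent 3: the algebraic multiplicity is 3.

rank(A + 3I) = 2, so the eigenspace has dimension 3 - 2 = 1: the geometric multiplicity is 1.

Since 1 < 3, A is not diagonalizable.

algebraic multiplicity 3, geometric multiplicity 1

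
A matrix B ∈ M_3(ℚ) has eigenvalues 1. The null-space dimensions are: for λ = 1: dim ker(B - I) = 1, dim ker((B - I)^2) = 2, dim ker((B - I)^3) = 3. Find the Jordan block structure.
λ = 1: successive nullity increments [1, 1, 1] count blocks of size ≥ k; block sizes are [3].

Jordan blocks: (1, 3)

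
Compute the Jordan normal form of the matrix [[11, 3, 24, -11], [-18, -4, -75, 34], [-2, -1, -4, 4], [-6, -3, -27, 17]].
J = [[5, 1, 0, 0], [0, 5, 0, 0], [0, 0, 5, 1], [0, 0, 0, 5]]

The characteristic polynomial is det(xI - A) = (x - 5)^4, so the eigenvalues are 5 (algebraic multiplicity 4).

For λ = 5: rank(A - 5I) = 2, rank((A - 5I)^2) = 0. The eigenspace has dimension 4 - 2 = 2, so there are 2 Jordan blocks; the rank sequence gives block sizes [2, 2].

Assembling the blocks gives the Jordan form J above.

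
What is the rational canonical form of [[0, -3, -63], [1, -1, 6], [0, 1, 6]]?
R = [[0, 0, -45], [1, 0, 9], [0, 1, 5]]

The invariant factors of A (the non-unit diagonal entries of the Smith normal form of xI - A over ℚ[x]) are (x - 5)(x - 3)(x + 3), each dividing the next. The characteristic polynomial is their product, (x - 5)(x - 3)(x + 3).

The rational canonical form is the block-diagonal matrix of companion matrices C(f_i):
R = [[0, 0, -45], [1, 0, 9], [0, 1, 5]].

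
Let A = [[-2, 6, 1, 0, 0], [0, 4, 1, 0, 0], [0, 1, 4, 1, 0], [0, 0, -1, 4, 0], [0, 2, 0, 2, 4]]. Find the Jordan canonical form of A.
J = [[-2, 0, 0, 0, 0], [0, 4, 1, 0, 0], [0, 0, 4, 1, 0], [0, 0, 0, 4, 0], [0, 0, 0, 0, 4]]

The characteristic polynomial is det(xI - A) = (x - 4)^4(x + 2), so the eigenvalues are -2 (algebraic multiplicity 1), 4 (algebraic multiplicity 4).

For λ = -2: algebraic multiplicity 1 gives one 1×1 block.

For λ = 4: rank(A - 4I) = 3, rank((A - 4I)^2) = 2, rank((A - 4I)^3) = 1. The eigenspace has dimension 5 - 3 = 2, so there are 2 Jordan blocks; the rank sequence gives block sizes [3, 1].

Assembling the blocks gives the Jordan form J above.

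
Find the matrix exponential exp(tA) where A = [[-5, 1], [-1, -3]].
A has Jordan form J = [[-4, 1], [0, -4]] with A = PJP^{-1}, so e^{tA} = P e^{tJ} P^{-1}.

For a Jordan block J_k(λ), e^{tJ_k(λ)} = e^{λt} · (I + tN + t^2 N^2/2! + ... + t^{k-1} N^{k-1}/(k-1)!) where N is the nilpotent superdiagonal part.

Assembling the blocks and conjugating back gives the entries of e^{tA} as shown above.

e^{tA} = [[(1 - t)*e^{-4*t}, t*e^{-4*t}], [-t*e^{-4*t}, (t + 1)*e^{-4*t}]]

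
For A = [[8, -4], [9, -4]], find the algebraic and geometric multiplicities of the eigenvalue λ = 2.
algebraic multiplicity 2, geometric multiplicity 1

The characteristic polynomial is (x - 2)^2, so the factor x - 2 appears with exponent 2: the algebraic multiplicity is 2.

rank(A - 2I) = 1, so the eigenspace has dimension 2 - 1 = 1: the geometric multiplicity is 1.

Since 1 < 2, A is not diagonalizable.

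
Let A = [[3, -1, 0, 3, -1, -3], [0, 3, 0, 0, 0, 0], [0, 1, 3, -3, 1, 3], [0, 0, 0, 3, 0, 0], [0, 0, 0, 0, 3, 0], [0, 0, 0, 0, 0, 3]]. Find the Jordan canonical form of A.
The characteristic polynomial is det(xI - A) = (x - 3)^6, so the eigenvalues are 3 (algebraic multiplicity 6).

For λ = 3: rank(A - 3I) = 1, rank((A - 3I)^2) = 0. The eigenspace has dimension 6 - 1 = 5, so there are 5 Jordan blocks; the rank sequence gives block sizes [2, 1, 1, 1, 1].

Assembling the blocks gives the Jordan form J above.

J = [[3, 1, 0, 0, 0, 0], [0, 3, 0, 0, 0, 0], [0, 0, 3, 0, 0, 0], [0, 0, 0, 3, 0, 0], [0, 0, 0, 0, 3, 0], [0, 0, 0, 0, 0, 3]]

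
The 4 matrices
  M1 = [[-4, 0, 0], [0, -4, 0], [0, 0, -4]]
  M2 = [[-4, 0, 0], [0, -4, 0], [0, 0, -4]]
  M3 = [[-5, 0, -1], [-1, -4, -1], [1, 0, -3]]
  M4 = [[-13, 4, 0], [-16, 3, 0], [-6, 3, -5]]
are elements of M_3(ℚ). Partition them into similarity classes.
3 classes: {M1, M2}, {M3}, {M4}

Characteristic polynomials: χ_{M1} = (x + 4)^3, χ_{M2} = (x + 4)^3, χ_{M3} = (x + 4)^3, χ_{M4} = (x + 5)^3.

{M1, M2}: invariant factors x + 4, x + 4, x + 4.

{M3}: invariant factors x + 4, (x + 4)^2.

{M4}: invariant factors x + 5, (x + 5)^2.

Matrices are similar if and only if their invariant-factor lists agree; the partition into similarity classes is {M1, M2}, {M3}, {M4}.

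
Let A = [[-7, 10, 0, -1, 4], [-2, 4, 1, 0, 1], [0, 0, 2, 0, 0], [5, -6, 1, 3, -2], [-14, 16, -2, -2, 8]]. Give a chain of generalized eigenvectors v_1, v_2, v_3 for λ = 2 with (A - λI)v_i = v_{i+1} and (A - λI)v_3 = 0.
We seek v_1 ∈ ker((A - 2I)^3) \ ker((A - 2I)^2), then set v_{i+1} = (A - 2I) v_i.

One such chain is v_1 = [[7, 2, 1, -4, 10]]^T, v_2 = [[1, 1, 0, 0, 0]]^T, v_3 = [[1, 0, 0, -1, 2]]^T. Check: (A - 2I) v_3 = [[0, 0, 0, 0, 0]]^T = 0.

v_1 = [[7, 2, 1, -4, 10]]^T, v_2 = [[1, 1, 0, 0, 0]]^T, v_3 = [[1, 0, 0, -1, 2]]^T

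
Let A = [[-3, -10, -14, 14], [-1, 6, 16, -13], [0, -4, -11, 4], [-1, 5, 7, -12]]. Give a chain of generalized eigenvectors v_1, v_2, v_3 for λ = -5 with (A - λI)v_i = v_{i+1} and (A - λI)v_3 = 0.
We seek v_1 ∈ ker((A + 5I)^3) \ ker((A + 5I)^2), then set v_{i+1} = (A + 5I) v_i.

One such chain is v_1 = [[0, -7, 5, 0]]^T, v_2 = [[0, 3, -2, 0]]^T, v_3 = [[-2, 1, 0, 1]]^T. Check: (A + 5I) v_3 = [[0, 0, 0, 0]]^T = 0.

v_1 = [[0, -7, 5, 0]]^T, v_2 = [[0, 3, -2, 0]]^T, v_3 = [[-2, 1, 0, 1]]^T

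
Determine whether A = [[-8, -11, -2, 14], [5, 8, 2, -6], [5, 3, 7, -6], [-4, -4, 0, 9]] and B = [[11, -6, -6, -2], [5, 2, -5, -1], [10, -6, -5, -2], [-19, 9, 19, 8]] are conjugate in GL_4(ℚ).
Two matrices over a field are similar if and only if they have the same invariant factors.

Both A and B have characteristic polynomial (x - 5)^3(x - 1) and minimal polynomial (x - 5)^2(x - 1). Computing further, both have invariant factors x - 5, (x - 5)^2(x - 1). Hence A and B are similar.

Yes.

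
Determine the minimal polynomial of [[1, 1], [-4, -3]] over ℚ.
m_A(x) = (x + 1)^2

The characteristic polynomial factors as (x + 1)^2. The minimal polynomial is ∏(x - λ)^{k_λ} where k_λ is the size of the largest Jordan block at λ.

For λ = -1: rank(A + I) = 1, and the largest Jordan block has size 2 (the smallest k with rank((A + I)^k) = rank((A + I)^(k+1))).

So m_A(x) = (x + 1)^2.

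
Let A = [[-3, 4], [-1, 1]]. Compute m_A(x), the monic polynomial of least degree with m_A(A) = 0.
m_A(x) = (x + 1)^2

The characteristic polynomial factors as (x + 1)^2. The minimal polynomial is ∏(x - λ)^{k_λ} where k_λ is the size of the largest Jordan block at λ.

For λ = -1: rank(A + I) = 1, and the largest Jordan block has size 2 (the smallest k with rank((A + I)^k) = rank((A + I)^(k+1))).

So m_A(x) = (x + 1)^2.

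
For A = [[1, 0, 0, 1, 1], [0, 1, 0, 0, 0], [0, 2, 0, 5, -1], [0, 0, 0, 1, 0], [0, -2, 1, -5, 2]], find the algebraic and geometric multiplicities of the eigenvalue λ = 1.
algebraic multiplicity 5, geometric multiplicity 3

The characteristic polynomial is (x - 1)^5, so the factor x - 1 appears with exponent 5: the algebraic multiplicity is 5.

rank(A - I) = 2, so the eigenspace has dimension 5 - 2 = 3: the geometric multiplicity is 3.

Since 3 < 5, A is not diagonalizable.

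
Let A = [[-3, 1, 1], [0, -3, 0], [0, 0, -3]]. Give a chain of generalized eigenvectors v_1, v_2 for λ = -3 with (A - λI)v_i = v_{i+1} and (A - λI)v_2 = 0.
We seek v_1 ∈ ker((A + 3I)^2) \ ker(A + 3I), then set v_{i+1} = (A + 3I) v_i.

One such chain is v_1 = [[-2, 2, -1]]^T, v_2 = [[1, 0, 0]]^T. Check: (A + 3I) v_2 = [[0, 0, 0]]^T = 0.

v_1 = [[-2, 2, -1]]^T, v_2 = [[1, 0, 0]]^T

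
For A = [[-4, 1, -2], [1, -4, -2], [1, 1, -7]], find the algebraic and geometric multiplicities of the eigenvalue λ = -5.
The characteristic polynomial is (x + 5)^3, so the factor x + 5 appears with exponent 3: the algebraic multiplicity is 3.

rank(A + 5I) = 1, so the eigenspace has dimension 3 - 1 = 2: the geometric multiplicity is 2.

Since 2 < 3, A is not diagonalizable.

algebraic multiplicity 3, geometric multiplicity 2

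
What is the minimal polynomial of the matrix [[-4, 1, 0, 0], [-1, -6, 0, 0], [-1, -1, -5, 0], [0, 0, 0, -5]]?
The characteristic polynomial factors as (x + 5)^4. The minimal polynomial is ∏(x - λ)^{k_λ} where k_λ is the size of the largest Jordan block at λ.

For λ = -5: rank(A + 5I) = 1, and the largest Jordan block has size 2 (the smallest k with rank((A + 5I)^k) = rank((A + 5I)^(k+1))).

So m_A(x) = (x + 5)^2.

m_A(x) = (x + 5)^2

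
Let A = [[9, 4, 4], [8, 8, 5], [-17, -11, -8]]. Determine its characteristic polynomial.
χ_A(x) = (x - 3)^3

xI - A = [[x - 9, -4, -4], [-8, x - 8, -5], [17, 11, x + 8]].

Expanding det(xI - A) along the first row:
det(xI - A) = + (x - 9)·det([[x - 8, -5], [11, x + 8]]) - (-4)·det([[-8, -5], [17, x + 8]]) + (-4)·det([[-8, x - 8], [17, 11]]).

Evaluating gives χ_A(x) = x^3 - 9x^2 + 27x - 27 = (x - 3)^3.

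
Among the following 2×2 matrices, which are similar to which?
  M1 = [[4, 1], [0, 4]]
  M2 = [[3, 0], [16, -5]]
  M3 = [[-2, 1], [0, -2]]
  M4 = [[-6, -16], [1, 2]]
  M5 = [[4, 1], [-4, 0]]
Characteristic polynomials: χ_{M1} = (x - 4)^2, χ_{M2} = (x - 3)(x + 5), χ_{M3} = (x + 2)^2, χ_{M4} = (x + 2)^2, χ_{M5} = (x - 2)^2.

{M1}: invariant factors (x - 4)^2.

{M2}: invariant factors (x - 3)(x + 5).

{M3, M4}: invariant factors (x + 2)^2.

{M5}: invariant factors (x - 2)^2.

Matrices are similar if and only if their invariant-factor lists agree; the partition into similarity classes is {M1}, {M2}, {M3, M4}, {M5}.

4 classes: {M1}, {M2}, {M3, M4}, {M5}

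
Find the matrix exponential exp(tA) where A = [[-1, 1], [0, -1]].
A has Jordan form J = [[-1, 1], [0, -1]] with A = PJP^{-1}, so e^{tA} = P e^{tJ} P^{-1}.

For a Jordan block J_k(λ), e^{tJ_k(λ)} = e^{λt} · (I + tN + t^2 N^2/2! + ... + t^{k-1} N^{k-1}/(k-1)!) where N is the nilpotent superdiagonal part.

Assembling the blocks and conjugating back gives the entries of e^{tA} as shown above.

e^{tA} = [[e^{-t}, t*e^{-t}], [0, e^{-t}]]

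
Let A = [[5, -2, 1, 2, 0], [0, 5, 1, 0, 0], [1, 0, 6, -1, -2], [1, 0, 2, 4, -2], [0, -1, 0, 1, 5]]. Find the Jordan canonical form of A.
The characteristic polynomial is det(xI - A) = (x - 5)^5, so the eigenvalues are 5 (algebraic multiplicity 5).

For λ = 5: rank(A - 5I) = 3, rank((A - 5I)^2) = 1, rank((A - 5I)^3) = 0. The eigenspace has dimension 5 - 3 = 2, so there are 2 Jordan blocks; the rank sequence gives block sizes [3, 2].

Assembling the blocks gives the Jordan form J above.

J = [[5, 1, 0, 0, 0], [0, 5, 1, 0, 0], [0, 0, 5, 0, 0], [0, 0, 0, 5, 1], [0, 0, 0, 0, 5]]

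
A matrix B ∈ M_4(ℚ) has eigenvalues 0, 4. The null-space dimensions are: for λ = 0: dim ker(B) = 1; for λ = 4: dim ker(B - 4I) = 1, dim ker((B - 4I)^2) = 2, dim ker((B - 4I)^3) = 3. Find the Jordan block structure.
λ = 0: successive nullity increments [1] count blocks of size ≥ k; block sizes are [1].
λ = 4: successive nullity increments [1, 1, 1] count blocks of size ≥ k; block sizes are [3].

Jordan blocks: (0, 1), (4, 3)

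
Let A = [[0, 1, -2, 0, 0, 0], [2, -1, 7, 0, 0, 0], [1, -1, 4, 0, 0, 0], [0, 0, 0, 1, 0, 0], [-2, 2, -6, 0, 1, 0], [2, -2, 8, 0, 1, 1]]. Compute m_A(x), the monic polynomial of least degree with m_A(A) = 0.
The characteristic polynomial factors as (x - 1)^6. The minimal polynomial is ∏(x - λ)^{k_λ} where k_λ is the size of the largest Jordan block at λ.

For λ = 1: rank(A - I) = 3, and the largest Jordan block has size 3 (the smallest k with rank((A - I)^k) = rank((A - I)^(k+1))).

So m_A(x) = (x - 1)^3.

m_A(x) = (x - 1)^3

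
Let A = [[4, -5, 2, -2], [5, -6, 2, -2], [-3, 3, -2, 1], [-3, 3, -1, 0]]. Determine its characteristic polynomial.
χ_A(x) = (x + 1)^4

xI - A = [[x - 4, 5, -2, 2], [-5, x + 6, -2, 2], [3, -3, x + 2, -1], [3, -3, 1, x]].

Expanding det(xI - A) along the first row:
det(xI - A) = + (x - 4)·det([[x + 6, -2, 2], [-3, x + 2, -1], [-3, 1, x]]) - (5)·det([[-5, -2, 2], [3, x + 2, -1], [3, 1, x]]) + (-2)·det([[-5, x + 6, 2], [3, -3, -1], [3, -3, x]]) - (2)·det([[-5, x + 6, -2], [3, -3, x + 2], [3, -3, 1]]).

Evaluating gives χ_A(x) = x^4 + 4x^3 + 6x^2 + 4x + 1 = (x + 1)^4.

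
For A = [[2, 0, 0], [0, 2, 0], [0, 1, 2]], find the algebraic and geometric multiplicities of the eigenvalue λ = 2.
The characteristic polynomial is (x - 2)^3, so the factor x - 2 appears with exponent 3: the algebraic multiplicity is 3.

rank(A - 2I) = 1, so the eigenspace has dimension 3 - 1 = 2: the geometric multiplicity is 2.

Since 2 < 3, A is not diagonalizable.

algebraic multiplicity 3, geometric multiplicity 2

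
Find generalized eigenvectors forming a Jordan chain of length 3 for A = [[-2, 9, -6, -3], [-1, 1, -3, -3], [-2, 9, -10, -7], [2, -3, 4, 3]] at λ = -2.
We seek v_1 ∈ ker((A + 2I)^3) \ ker((A + 2I)^2), then set v_{i+1} = (A + 2I) v_i.

One such chain is v_1 = [[2, 1, 3, -3]]^T, v_2 = [[0, 1, 2, -2]]^T, v_3 = [[3, 3, 7, -5]]^T. Check: (A + 2I) v_3 = [[0, 0, 0, 0]]^T = 0.

v_1 = [[2, 1, 3, -3]]^T, v_2 = [[0, 1, 2, -2]]^T, v_3 = [[3, 3, 7, -5]]^T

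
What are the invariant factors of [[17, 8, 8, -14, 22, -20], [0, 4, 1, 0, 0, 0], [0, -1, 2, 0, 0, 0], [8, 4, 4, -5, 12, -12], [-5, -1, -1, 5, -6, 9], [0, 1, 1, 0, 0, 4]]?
x - 3, (x - 4)^2(x - 3)^2(x + 1)

The Jordan structure of A has elementary divisors (x + 1), (x - 3)^2, (x - 3), (x - 4)^2. Arranging the block sizes at each eigenvalue in decreasing order and taking row products gives the invariant factors.

Invariant factors (smallest first, each dividing the next): x - 3, (x - 4)^2(x - 3)^2(x + 1).

Check: the last factor (x - 4)^2(x - 3)^2(x + 1) is the minimal polynomial, and the product (x - 4)^2(x - 3)^3(x + 1) is the characteristic polynomial.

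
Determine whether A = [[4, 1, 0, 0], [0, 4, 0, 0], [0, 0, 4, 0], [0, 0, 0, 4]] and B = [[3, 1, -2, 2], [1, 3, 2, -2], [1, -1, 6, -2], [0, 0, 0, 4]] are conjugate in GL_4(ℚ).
Two matrices over a field are similar if and only if they have the same invariant factors.

Both A and B have characteristic polynomial (x - 4)^4 and minimal polynomial (x - 4)^2. Computing further, both have invariant factors x - 4, x - 4, (x - 4)^2. Hence A and B are similar.

Yes.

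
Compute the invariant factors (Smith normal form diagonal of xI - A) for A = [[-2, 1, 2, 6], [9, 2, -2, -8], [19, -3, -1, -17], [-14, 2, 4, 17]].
(x - 5)^2(x - 3)^2

The Jordan structure of A has elementary divisors (x - 3)^2, (x - 5)^2. Arranging the block sizes at each eigenvalue in decreasing order and taking row products gives the invariant factors.

Invariant factors (smallest first, each dividing the next): (x - 5)^2(x - 3)^2.

Check: the last factor (x - 5)^2(x - 3)^2 is the minimal polynomial, and the product (x - 5)^2(x - 3)^2 is the characteristic polynomial.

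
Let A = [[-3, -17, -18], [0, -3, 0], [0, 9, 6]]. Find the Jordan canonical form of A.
J = [[-3, 1, 0], [0, -3, 0], [0, 0, 6]]

The characteristic polynomial is det(xI - A) = (x - 6)(x + 3)^2, so the eigenvalues are -3 (algebraic multiplicity 2), 6 (algebraic multiplicity 1).

For λ = -3: rank(A + 3I) = 2, rank((A + 3I)^2) = 1. The eigenspace has dimension 3 - 2 = 1, so there is 1 Jordan block; the rank sequence gives block sizes [2].

For λ = 6: algebraic multiplicity 1 gives one 1×1 block.

Assembling the blocks gives the Jordan form J above.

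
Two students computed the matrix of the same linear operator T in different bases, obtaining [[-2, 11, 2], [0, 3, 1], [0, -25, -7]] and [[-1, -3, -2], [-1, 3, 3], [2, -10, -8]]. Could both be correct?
Yes.

Two matrices over a field are similar if and only if they have the same invariant factors.

Both A and B have characteristic polynomial (x + 2)^3 and minimal polynomial (x + 2)^3. Computing further, both have invariant factors (x + 2)^3. Hence A and B are similar.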